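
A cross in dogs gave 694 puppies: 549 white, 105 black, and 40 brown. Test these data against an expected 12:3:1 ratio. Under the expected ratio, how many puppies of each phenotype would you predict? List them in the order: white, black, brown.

The 12:3:1 ratio has 16 parts, so with N = 694 the expected counts are:
  white: 694 × 12/16 = 520.5
  black: 694 × 3/16 = 130.125
  brown: 694 × 1/16 = 43.375

520.5, 130.125, 43.375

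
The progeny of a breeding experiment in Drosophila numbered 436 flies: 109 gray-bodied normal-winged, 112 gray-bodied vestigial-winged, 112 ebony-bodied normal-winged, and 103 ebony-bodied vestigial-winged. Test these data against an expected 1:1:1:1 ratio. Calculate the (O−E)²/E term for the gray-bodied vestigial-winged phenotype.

0.083

Under the 1:1:1:1 hypothesis (Σ ratio = 4, N = 436):
  gray-bodied normal-winged: 436 × 1/4 = 109
  gray-bodied vestigial-winged: 436 × 1/4 = 109
  ebony-bodied normal-winged: 436 × 1/4 = 109
  ebony-bodied vestigial-winged: 436 × 1/4 = 109
Contribution of gray-bodied vestigial-winged: (112 − 109)² / 109 = 0.0826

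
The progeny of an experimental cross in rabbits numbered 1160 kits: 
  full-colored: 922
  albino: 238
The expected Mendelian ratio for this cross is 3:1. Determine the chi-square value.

12.432

The 3:1 ratio has 4 parts, so with N = 1160 the expected counts are:
  full-colored: 1160 × 3/4 = 870
  albino: 1160 × 1/4 = 290
χ² = Σ (O − E)² / E
  full-colored: (922 − 870)² / 870 = 3.1080
  albino: (238 − 290)² / 290 = 9.3241
χ² = 3.1080 + 9.3241 = 12.4321 ≈ 12.432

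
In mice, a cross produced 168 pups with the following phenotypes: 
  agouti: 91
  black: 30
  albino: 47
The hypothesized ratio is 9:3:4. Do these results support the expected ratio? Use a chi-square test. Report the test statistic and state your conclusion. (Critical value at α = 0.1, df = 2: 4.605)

0.796; consistent

Expected counts for N = 168 under a 9:3:4 ratio (total parts = 16):
  agouti: 168 × 9/16 = 94.5
  black: 168 × 3/16 = 31.5
  albino: 168 × 4/16 = 42
χ² = Σ (O − E)² / E
  agouti: (91 − 94.5)² / 94.5 = 0.1296
  black: (30 − 31.5)² / 31.5 = 0.0714
  albino: (47 − 42)² / 42 = 0.5952
χ² = 0.1296 + 0.0714 + 0.5952 = 0.7962 ≈ 0.796
Degrees of freedom = 3 − 1 = 2; critical value at α = 0.1 is 4.605.
Since 0.796 < 4.605, we fail to reject the null hypothesis — the data are consistent with the 9:3:4 ratio.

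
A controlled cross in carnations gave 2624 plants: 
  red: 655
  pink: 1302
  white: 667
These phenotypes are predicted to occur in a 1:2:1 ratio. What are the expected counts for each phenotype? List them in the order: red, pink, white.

The 1:2:1 ratio has 4 parts, so with N = 2624 the expected counts are:
  red: 2624 × 1/4 = 656
  pink: 2624 × 2/4 = 1312
  white: 2624 × 1/4 = 656

656, 1312, 656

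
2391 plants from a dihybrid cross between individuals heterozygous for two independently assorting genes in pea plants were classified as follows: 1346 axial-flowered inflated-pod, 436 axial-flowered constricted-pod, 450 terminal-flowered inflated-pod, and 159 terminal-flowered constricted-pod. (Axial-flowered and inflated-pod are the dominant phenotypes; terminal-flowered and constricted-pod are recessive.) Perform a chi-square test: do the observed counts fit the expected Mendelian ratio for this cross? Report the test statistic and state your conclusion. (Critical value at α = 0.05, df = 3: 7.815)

A dihybrid F₂ with independent assortment and complete dominance at both loci gives a 9:3:3:1 phenotypic ratio.
The 9:3:3:1 ratio has 16 parts, so with N = 2391 the expected counts are:
  axial-flowered inflated-pod: 2391 × 9/16 = 1344.9375
  axial-flowered constricted-pod: 2391 × 3/16 = 448.3125
  terminal-flowered inflated-pod: 2391 × 3/16 = 448.3125
  terminal-flowered constricted-pod: 2391 × 1/16 = 149.4375
χ² = Σ (O − E)² / E
  axial-flowered inflated-pod: (1346 − 1344.9375)² / 1344.9375 = 0.0008
  axial-flowered constricted-pod: (436 − 448.3125)² / 448.3125 = 0.3382
  terminal-flowered inflated-pod: (450 − 448.3125)² / 448.3125 = 0.0064
  terminal-flowered constricted-pod: (159 − 149.4375)² / 149.4375 = 0.6119
χ² = 0.0008 + 0.3382 + 0.0064 + 0.6119 = 0.9573 ≈ 0.957
Degrees of freedom = 4 − 1 = 3; critical value at α = 0.05 is 7.815.
Since 0.957 < 7.815, we fail to reject the null hypothesis — the data are consistent with the 9:3:3:1 ratio.

0.957; consistent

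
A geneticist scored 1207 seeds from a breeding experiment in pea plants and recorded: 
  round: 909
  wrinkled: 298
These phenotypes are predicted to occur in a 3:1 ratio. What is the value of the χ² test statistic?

The 3:1 ratio has 4 parts, so with N = 1207 the expected counts are:
  round: 1207 × 3/4 = 905.25
  wrinkled: 1207 × 1/4 = 301.75
χ² = Σ (O − E)² / E
  round: (909 − 905.25)² / 905.25 = 0.0155
  wrinkled: (298 − 301.75)² / 301.75 = 0.0466
χ² = 0.0155 + 0.0466 = 0.0621 ≈ 0.062

0.062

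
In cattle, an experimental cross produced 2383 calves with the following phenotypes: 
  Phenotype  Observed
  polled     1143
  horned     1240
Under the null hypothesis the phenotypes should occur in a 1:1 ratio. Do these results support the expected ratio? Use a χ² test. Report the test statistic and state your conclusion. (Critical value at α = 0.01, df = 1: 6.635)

3.948; consistent

Expected counts for N = 2383 under a 1:1 ratio (total parts = 2):
  polled: 2383 × 1/2 = 1191.5
  horned: 2383 × 1/2 = 1191.5
χ² = Σ (O − E)² / E
  polled: (1143 − 1191.5)² / 1191.5 = 1.9742
  horned: (1240 − 1191.5)² / 1191.5 = 1.9742
χ² = 1.9742 + 1.9742 = 3.9484 ≈ 3.948
Degrees of freedom = 2 − 1 = 1; critical value at α = 0.01 is 6.635.
Since 3.948 < 6.635, we fail to reject the null hypothesis — the data are consistent with the 1:1 ratio.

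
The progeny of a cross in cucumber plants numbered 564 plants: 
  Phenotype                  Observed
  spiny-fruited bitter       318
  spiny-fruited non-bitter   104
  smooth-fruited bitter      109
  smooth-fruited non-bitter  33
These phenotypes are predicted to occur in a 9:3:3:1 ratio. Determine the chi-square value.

0.274

The 9:3:3:1 ratio has 16 parts, so with N = 564 the expected counts are:
  spiny-fruited bitter: 564 × 9/16 = 317.25
  spiny-fruited non-bitter: 564 × 3/16 = 105.75
  smooth-fruited bitter: 564 × 3/16 = 105.75
  smooth-fruited non-bitter: 564 × 1/16 = 35.25
χ² = Σ (O − E)² / E
  spiny-fruited bitter: (318 − 317.25)² / 317.25 = 0.0018
  spiny-fruited non-bitter: (104 − 105.75)² / 105.75 = 0.0290
  smooth-fruited bitter: (109 − 105.75)² / 105.75 = 0.0999
  smooth-fruited non-bitter: (33 − 35.25)² / 35.25 = 0.1436
χ² = 0.0018 + 0.0290 + 0.0999 + 0.1436 = 0.2743 ≈ 0.274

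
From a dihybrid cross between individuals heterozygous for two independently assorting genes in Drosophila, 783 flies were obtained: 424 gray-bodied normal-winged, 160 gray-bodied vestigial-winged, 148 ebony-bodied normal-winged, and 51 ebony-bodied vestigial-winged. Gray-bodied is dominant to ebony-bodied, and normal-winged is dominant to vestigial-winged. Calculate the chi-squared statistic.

1.895

A dihybrid F₂ with independent assortment and complete dominance at both loci gives a 9:3:3:1 phenotypic ratio.
Expected counts for N = 783 under a 9:3:3:1 ratio (total parts = 16):
  gray-bodied normal-winged: 783 × 9/16 = 440.4375
  gray-bodied vestigial-winged: 783 × 3/16 = 146.8125
  ebony-bodied normal-winged: 783 × 3/16 = 146.8125
  ebony-bodied vestigial-winged: 783 × 1/16 = 48.9375
χ² = Σ (O − E)² / E
  gray-bodied normal-winged: (424 − 440.4375)² / 440.4375 = 0.6135
  gray-bodied vestigial-winged: (160 − 146.8125)² / 146.8125 = 1.1846
  ebony-bodied normal-winged: (148 − 146.8125)² / 146.8125 = 0.0096
  ebony-bodied vestigial-winged: (51 − 48.9375)² / 48.9375 = 0.0869
χ² = 0.6135 + 1.1846 + 0.0096 + 0.0869 = 1.8946 ≈ 1.895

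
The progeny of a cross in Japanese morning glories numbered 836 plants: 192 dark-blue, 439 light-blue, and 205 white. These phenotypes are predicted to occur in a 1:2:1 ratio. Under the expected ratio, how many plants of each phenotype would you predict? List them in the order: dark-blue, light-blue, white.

209, 418, 209

Under the 1:2:1 hypothesis (Σ ratio = 4, N = 836):
  dark-blue: 836 × 1/4 = 209
  light-blue: 836 × 2/4 = 418
  white: 836 × 1/4 = 209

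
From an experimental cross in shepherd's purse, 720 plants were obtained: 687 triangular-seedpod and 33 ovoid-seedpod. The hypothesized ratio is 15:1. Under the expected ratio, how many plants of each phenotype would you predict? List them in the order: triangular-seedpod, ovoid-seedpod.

675, 45

Total ratio parts = 16. Expected numbers out of 720:
  triangular-seedpod: 720 × 15/16 = 675
  ovoid-seedpod: 720 × 1/16 = 45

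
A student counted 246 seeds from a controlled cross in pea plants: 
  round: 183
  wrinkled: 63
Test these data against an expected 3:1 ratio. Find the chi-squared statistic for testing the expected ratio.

0.049

Expected counts for N = 246 under a 3:1 ratio (total parts = 4):
  round: 246 × 3/4 = 184.5
  wrinkled: 246 × 1/4 = 61.5
χ² = Σ (O − E)² / E
  round: (183 − 184.5)² / 184.5 = 0.0122
  wrinkled: (63 − 61.5)² / 61.5 = 0.0366
χ² = 0.0122 + 0.0366 = 0.0488 ≈ 0.049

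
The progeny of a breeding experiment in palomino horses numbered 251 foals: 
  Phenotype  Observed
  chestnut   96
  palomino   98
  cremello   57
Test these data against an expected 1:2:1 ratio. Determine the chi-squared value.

24.171

Under the 1:2:1 hypothesis (Σ ratio = 4, N = 251):
  chestnut: 251 × 1/4 = 62.75
  palomino: 251 × 2/4 = 125.5
  cremello: 251 × 1/4 = 62.75
χ² = Σ (O − E)² / E
  chestnut: (96 − 62.75)² / 62.75 = 17.6185
  palomino: (98 − 125.5)² / 125.5 = 6.0259
  cremello: (57 − 62.75)² / 62.75 = 0.5269
χ² = 17.6185 + 6.0259 + 0.5269 = 24.1713 ≈ 24.171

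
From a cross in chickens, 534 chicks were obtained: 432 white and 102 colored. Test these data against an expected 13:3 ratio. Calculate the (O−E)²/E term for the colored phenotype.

The 13:3 ratio has 16 parts, so with N = 534 the expected counts are:
  white: 534 × 13/16 = 433.875
  colored: 534 × 3/16 = 100.125
Contribution of colored: (102 − 100.125)² / 100.125 = 0.0351

0.035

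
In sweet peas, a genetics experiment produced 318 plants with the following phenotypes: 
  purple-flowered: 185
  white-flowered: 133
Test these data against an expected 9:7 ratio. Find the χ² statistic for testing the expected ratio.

The 9:7 ratio has 16 parts, so with N = 318 the expected counts are:
  purple-flowered: 318 × 9/16 = 178.875
  white-flowered: 318 × 7/16 = 139.125
χ² = Σ (O − E)² / E
  purple-flowered: (185 − 178.875)² / 178.875 = 0.2097
  white-flowered: (133 − 139.125)² / 139.125 = 0.2697
χ² = 0.2097 + 0.2697 = 0.4794 ≈ 0.479

0.479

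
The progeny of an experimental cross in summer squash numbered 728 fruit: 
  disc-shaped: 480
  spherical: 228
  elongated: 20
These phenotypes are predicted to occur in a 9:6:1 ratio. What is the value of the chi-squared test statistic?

Total ratio parts = 16. Expected numbers out of 728:
  disc-shaped: 728 × 9/16 = 409.5
  spherical: 728 × 6/16 = 273
  elongated: 728 × 1/16 = 45.5
χ² = Σ (O − E)² / E
  disc-shaped: (480 − 409.5)² / 409.5 = 12.1374
  spherical: (228 − 273)² / 273 = 7.4176
  elongated: (20 − 45.5)² / 45.5 = 14.2912
χ² = 12.1374 + 7.4176 + 14.2912 = 33.8462 ≈ 33.846

33.846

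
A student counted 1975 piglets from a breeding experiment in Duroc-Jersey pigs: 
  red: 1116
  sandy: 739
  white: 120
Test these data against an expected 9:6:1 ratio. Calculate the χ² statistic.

Total ratio parts = 16. Expected numbers out of 1975:
  red: 1975 × 9/16 = 1110.9375
  sandy: 1975 × 6/16 = 740.625
  white: 1975 × 1/16 = 123.4375
χ² = Σ (O − E)² / E
  red: (1116 − 1110.9375)² / 1110.9375 = 0.0231
  sandy: (739 − 740.625)² / 740.625 = 0.0036
  white: (120 − 123.4375)² / 123.4375 = 0.0957
χ² = 0.0231 + 0.0036 + 0.0957 = 0.1224 ≈ 0.122

0.122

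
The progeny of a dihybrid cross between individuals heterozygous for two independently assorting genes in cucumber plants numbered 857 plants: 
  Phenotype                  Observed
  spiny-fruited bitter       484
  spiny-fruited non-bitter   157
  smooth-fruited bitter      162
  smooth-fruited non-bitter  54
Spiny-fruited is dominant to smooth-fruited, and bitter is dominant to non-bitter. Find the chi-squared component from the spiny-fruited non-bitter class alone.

0.085

A dihybrid F₂ with independent assortment and complete dominance at both loci gives a 9:3:3:1 phenotypic ratio.
Expected counts for N = 857 under a 9:3:3:1 ratio (total parts = 16):
  spiny-fruited bitter: 857 × 9/16 = 482.0625
  spiny-fruited non-bitter: 857 × 3/16 = 160.6875
  smooth-fruited bitter: 857 × 3/16 = 160.6875
  smooth-fruited non-bitter: 857 × 1/16 = 53.5625
Contribution of spiny-fruited non-bitter: (157 − 160.6875)² / 160.6875 = 0.0846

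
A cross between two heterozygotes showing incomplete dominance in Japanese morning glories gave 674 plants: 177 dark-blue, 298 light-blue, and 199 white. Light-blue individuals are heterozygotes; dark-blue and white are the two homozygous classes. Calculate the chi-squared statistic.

With incomplete dominance, a heterozygote × heterozygote cross gives a 1:2:1 phenotypic ratio.
Expected counts for N = 674 under a 1:2:1 ratio (total parts = 4):
  dark-blue: 674 × 1/4 = 168.5
  light-blue: 674 × 2/4 = 337
  white: 674 × 1/4 = 168.5
χ² = Σ (O − E)² / E
  dark-blue: (177 − 168.5)² / 168.5 = 0.4288
  light-blue: (298 − 337)² / 337 = 4.5134
  white: (199 − 168.5)² / 168.5 = 5.5208
χ² = 0.4288 + 4.5134 + 5.5208 = 10.463

10.463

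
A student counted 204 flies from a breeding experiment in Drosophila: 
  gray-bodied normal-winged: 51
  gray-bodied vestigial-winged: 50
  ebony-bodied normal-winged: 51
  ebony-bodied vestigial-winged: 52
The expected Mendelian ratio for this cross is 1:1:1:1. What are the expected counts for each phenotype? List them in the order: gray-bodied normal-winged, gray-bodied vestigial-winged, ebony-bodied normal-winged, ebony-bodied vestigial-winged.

Total ratio parts = 4. Expected numbers out of 204:
  gray-bodied normal-winged: 204 × 1/4 = 51
  gray-bodied vestigial-winged: 204 × 1/4 = 51
  ebony-bodied normal-winged: 204 × 1/4 = 51
  ebony-bodied vestigial-winged: 204 × 1/4 = 51

51, 51, 51, 51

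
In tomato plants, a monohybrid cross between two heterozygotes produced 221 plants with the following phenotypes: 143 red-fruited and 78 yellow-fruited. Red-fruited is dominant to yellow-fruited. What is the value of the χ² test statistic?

12.490

For a monohybrid cross between heterozygotes with complete dominance, the expected phenotypic ratio is 3:1.
Expected counts for N = 221 under a 3:1 ratio (total parts = 4):
  red-fruited: 221 × 3/4 = 165.75
  yellow-fruited: 221 × 1/4 = 55.25
χ² = Σ (O − E)² / E
  red-fruited: (143 − 165.75)² / 165.75 = 3.1225
  yellow-fruited: (78 − 55.25)² / 55.25 = 9.3676
χ² = 3.1225 + 9.3676 = 12.4901 ≈ 12.490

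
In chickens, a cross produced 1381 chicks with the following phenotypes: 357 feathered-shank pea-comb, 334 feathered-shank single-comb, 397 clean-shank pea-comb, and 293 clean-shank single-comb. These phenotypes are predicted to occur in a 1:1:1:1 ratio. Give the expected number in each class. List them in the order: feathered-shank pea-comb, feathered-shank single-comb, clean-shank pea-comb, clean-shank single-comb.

345.25, 345.25, 345.25, 345.25

Under the 1:1:1:1 hypothesis (Σ ratio = 4, N = 1381):
  feathered-shank pea-comb: 1381 × 1/4 = 345.25
  feathered-shank single-comb: 1381 × 1/4 = 345.25
  clean-shank pea-comb: 1381 × 1/4 = 345.25
  clean-shank single-comb: 1381 × 1/4 = 345.25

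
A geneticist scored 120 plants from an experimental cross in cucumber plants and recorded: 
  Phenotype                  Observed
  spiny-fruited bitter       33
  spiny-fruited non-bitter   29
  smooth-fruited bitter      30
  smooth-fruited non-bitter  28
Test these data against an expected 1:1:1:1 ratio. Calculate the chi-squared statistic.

0.467

Expected counts for N = 120 under a 1:1:1:1 ratio (total parts = 4):
  spiny-fruited bitter: 120 × 1/4 = 30
  spiny-fruited non-bitter: 120 × 1/4 = 30
  smooth-fruited bitter: 120 × 1/4 = 30
  smooth-fruited non-bitter: 120 × 1/4 = 30
χ² = Σ (O − E)² / E
  spiny-fruited bitter: (33 − 30)² / 30 = 0.3000
  spiny-fruited non-bitter: (29 − 30)² / 30 = 0.0333
  smooth-fruited bitter: (30 − 30)² / 30 = 0.0000
  smooth-fruited non-bitter: (28 − 30)² / 30 = 0.1333
χ² = 0.3000 + 0.0333 + 0.0000 + 0.1333 = 0.4666 ≈ 0.467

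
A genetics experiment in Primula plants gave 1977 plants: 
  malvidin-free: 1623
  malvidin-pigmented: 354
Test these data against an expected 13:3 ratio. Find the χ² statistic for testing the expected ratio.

0.925

Total ratio parts = 16. Expected numbers out of 1977:
  malvidin-free: 1977 × 13/16 = 1606.3125
  malvidin-pigmented: 1977 × 3/16 = 370.6875
χ² = Σ (O − E)² / E
  malvidin-free: (1623 − 1606.3125)² / 1606.3125 = 0.1734
  malvidin-pigmented: (354 − 370.6875)² / 370.6875 = 0.7512
χ² = 0.1734 + 0.7512 = 0.9246 ≈ 0.925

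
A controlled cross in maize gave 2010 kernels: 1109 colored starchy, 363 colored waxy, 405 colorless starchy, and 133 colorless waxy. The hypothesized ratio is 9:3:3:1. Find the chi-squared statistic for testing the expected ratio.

Expected counts for N = 2010 under a 9:3:3:1 ratio (total parts = 16):
  colored starchy: 2010 × 9/16 = 1130.625
  colored waxy: 2010 × 3/16 = 376.875
  colorless starchy: 2010 × 3/16 = 376.875
  colorless waxy: 2010 × 1/16 = 125.625
χ² = Σ (O − E)² / E
  colored starchy: (1109 − 1130.625)² / 1130.625 = 0.4136
  colored waxy: (363 − 376.875)² / 376.875 = 0.5108
  colorless starchy: (405 − 376.875)² / 376.875 = 2.0989
  colorless waxy: (133 − 125.625)² / 125.625 = 0.4330
χ² = 0.4136 + 0.5108 + 2.0989 + 0.4330 = 3.4563 ≈ 3.456

3.456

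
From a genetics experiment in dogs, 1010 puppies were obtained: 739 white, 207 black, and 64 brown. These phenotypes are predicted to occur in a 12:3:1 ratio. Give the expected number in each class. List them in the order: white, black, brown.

Total ratio parts = 16. Expected numbers out of 1010:
  white: 1010 × 12/16 = 757.5
  black: 1010 × 3/16 = 189.375
  brown: 1010 × 1/16 = 63.125

757.5, 189.375, 63.125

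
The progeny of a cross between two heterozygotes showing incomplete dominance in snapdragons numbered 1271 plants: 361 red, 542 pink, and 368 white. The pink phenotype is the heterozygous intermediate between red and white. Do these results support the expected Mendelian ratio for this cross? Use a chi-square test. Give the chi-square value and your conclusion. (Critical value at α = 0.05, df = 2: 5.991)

With incomplete dominance, a heterozygote × heterozygote cross gives a 1:2:1 phenotypic ratio.
Expected counts for N = 1271 under a 1:2:1 ratio (total parts = 4):
  red: 1271 × 1/4 = 317.75
  pink: 1271 × 2/4 = 635.5
  white: 1271 × 1/4 = 317.75
χ² = Σ (O − E)² / E
  red: (361 − 317.75)² / 317.75 = 5.8869
  pink: (542 − 635.5)² / 635.5 = 13.7565
  white: (368 − 317.75)² / 317.75 = 7.9467
χ² = 5.8869 + 13.7565 + 7.9467 = 27.5901 ≈ 27.590
Degrees of freedom = 3 − 1 = 2; critical value at α = 0.05 is 5.991.
Since 27.590 > 5.991, we reject the null hypothesis — the data do not fit the 1:2:1 ratio.

27.590; not consistent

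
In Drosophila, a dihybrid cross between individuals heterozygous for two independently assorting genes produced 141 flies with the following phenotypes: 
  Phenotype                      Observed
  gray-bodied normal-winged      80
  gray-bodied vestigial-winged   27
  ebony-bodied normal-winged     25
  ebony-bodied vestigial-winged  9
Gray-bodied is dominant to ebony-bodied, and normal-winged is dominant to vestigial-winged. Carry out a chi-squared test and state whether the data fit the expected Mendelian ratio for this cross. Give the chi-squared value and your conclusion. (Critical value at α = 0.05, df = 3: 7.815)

A dihybrid F₂ with independent assortment and complete dominance at both loci gives a 9:3:3:1 phenotypic ratio.
Expected counts for N = 141 under a 9:3:3:1 ratio (total parts = 16):
  gray-bodied normal-winged: 141 × 9/16 = 79.3125
  gray-bodied vestigial-winged: 141 × 3/16 = 26.4375
  ebony-bodied normal-winged: 141 × 3/16 = 26.4375
  ebony-bodied vestigial-winged: 141 × 1/16 = 8.8125
χ² = Σ (O − E)² / E
  gray-bodied normal-winged: (80 − 79.3125)² / 79.3125 = 0.0060
  gray-bodied vestigial-winged: (27 − 26.4375)² / 26.4375 = 0.0120
  ebony-bodied normal-winged: (25 − 26.4375)² / 26.4375 = 0.0782
  ebony-bodied vestigial-winged: (9 − 8.8125)² / 8.8125 = 0.0040
χ² = 0.0060 + 0.0120 + 0.0782 + 0.0040 = 0.1002 ≈ 0.100
Degrees of freedom = 4 − 1 = 3; critical value at α = 0.05 is 7.815.
Since 0.100 < 7.815, we fail to reject the null hypothesis — the data are consistent with the 9:3:3:1 ratio.

0.100; consistent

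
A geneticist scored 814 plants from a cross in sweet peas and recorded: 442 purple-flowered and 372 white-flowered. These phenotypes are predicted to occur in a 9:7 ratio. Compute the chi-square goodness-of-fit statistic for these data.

Expected counts for N = 814 under a 9:7 ratio (total parts = 16):
  purple-flowered: 814 × 9/16 = 457.875
  white-flowered: 814 × 7/16 = 356.125
χ² = Σ (O − E)² / E
  purple-flowered: (442 − 457.875)² / 457.875 = 0.5504
  white-flowered: (372 − 356.125)² / 356.125 = 0.7077
χ² = 0.5504 + 0.7077 = 1.2581 ≈ 1.258

1.258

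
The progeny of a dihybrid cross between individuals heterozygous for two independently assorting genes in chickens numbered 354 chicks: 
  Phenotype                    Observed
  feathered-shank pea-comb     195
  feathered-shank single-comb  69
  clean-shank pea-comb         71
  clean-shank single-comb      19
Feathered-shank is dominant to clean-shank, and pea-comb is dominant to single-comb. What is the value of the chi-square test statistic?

0.953

A dihybrid F₂ with independent assortment and complete dominance at both loci gives a 9:3:3:1 phenotypic ratio.
Expected counts for N = 354 under a 9:3:3:1 ratio (total parts = 16):
  feathered-shank pea-comb: 354 × 9/16 = 199.125
  feathered-shank single-comb: 354 × 3/16 = 66.375
  clean-shank pea-comb: 354 × 3/16 = 66.375
  clean-shank single-comb: 354 × 1/16 = 22.125
χ² = Σ (O − E)² / E
  feathered-shank pea-comb: (195 − 199.125)² / 199.125 = 0.0855
  feathered-shank single-comb: (69 − 66.375)² / 66.375 = 0.1038
  clean-shank pea-comb: (71 − 66.375)² / 66.375 = 0.3223
  clean-shank single-comb: (19 − 22.125)² / 22.125 = 0.4414
χ² = 0.0855 + 0.1038 + 0.3223 + 0.4414 = 0.953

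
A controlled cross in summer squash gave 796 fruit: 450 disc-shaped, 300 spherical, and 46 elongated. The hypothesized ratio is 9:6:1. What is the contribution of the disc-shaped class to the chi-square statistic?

0.011

Expected counts for N = 796 under a 9:6:1 ratio (total parts = 16):
  disc-shaped: 796 × 9/16 = 447.75
  spherical: 796 × 6/16 = 298.5
  elongated: 796 × 1/16 = 49.75
Contribution of disc-shaped: (450 − 447.75)² / 447.75 = 0.0113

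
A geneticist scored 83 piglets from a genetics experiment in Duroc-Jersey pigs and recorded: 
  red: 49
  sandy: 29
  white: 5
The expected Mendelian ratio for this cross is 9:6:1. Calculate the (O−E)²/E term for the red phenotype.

The 9:6:1 ratio has 16 parts, so with N = 83 the expected counts are:
  red: 83 × 9/16 = 46.6875
  sandy: 83 × 6/16 = 31.125
  white: 83 × 1/16 = 5.1875
Contribution of red: (49 − 46.6875)² / 46.6875 = 0.1145

0.115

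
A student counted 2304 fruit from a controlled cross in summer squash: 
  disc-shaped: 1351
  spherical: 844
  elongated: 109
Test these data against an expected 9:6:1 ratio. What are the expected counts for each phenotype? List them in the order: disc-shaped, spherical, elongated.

The 9:6:1 ratio has 16 parts, so with N = 2304 the expected counts are:
  disc-shaped: 2304 × 9/16 = 1296
  spherical: 2304 × 6/16 = 864
  elongated: 2304 × 1/16 = 144

1296, 864, 144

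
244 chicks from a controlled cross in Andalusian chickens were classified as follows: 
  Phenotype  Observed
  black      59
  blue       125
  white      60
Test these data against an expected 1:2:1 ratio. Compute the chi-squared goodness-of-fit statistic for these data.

0.156

Total ratio parts = 4. Expected numbers out of 244:
  black: 244 × 1/4 = 61
  blue: 244 × 2/4 = 122
  white: 244 × 1/4 = 61
χ² = Σ (O − E)² / E
  black: (59 − 61)² / 61 = 0.0656
  blue: (125 − 122)² / 122 = 0.0738
  white: (60 − 61)² / 61 = 0.0164
χ² = 0.0656 + 0.0738 + 0.0164 = 0.1558 ≈ 0.156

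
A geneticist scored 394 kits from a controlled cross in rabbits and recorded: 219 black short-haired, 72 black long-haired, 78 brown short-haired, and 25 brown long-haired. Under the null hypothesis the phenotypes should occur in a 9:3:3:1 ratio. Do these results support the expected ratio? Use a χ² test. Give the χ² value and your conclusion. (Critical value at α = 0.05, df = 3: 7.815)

Under the 9:3:3:1 hypothesis (Σ ratio = 16, N = 394):
  black short-haired: 394 × 9/16 = 221.625
  black long-haired: 394 × 3/16 = 73.875
  brown short-haired: 394 × 3/16 = 73.875
  brown long-haired: 394 × 1/16 = 24.625
χ² = Σ (O − E)² / E
  black short-haired: (219 − 221.625)² / 221.625 = 0.0311
  black long-haired: (72 − 73.875)² / 73.875 = 0.0476
  brown short-haired: (78 − 73.875)² / 73.875 = 0.2303
  brown long-haired: (25 − 24.625)² / 24.625 = 0.0057
χ² = 0.0311 + 0.0476 + 0.2303 + 0.0057 = 0.3147 ≈ 0.315
Degrees of freedom = 4 − 1 = 3; critical value at α = 0.05 is 7.815.
Since 0.315 < 7.815, we fail to reject the null hypothesis — the data are consistent with the 9:3:3:1 ratio.

0.315; consistent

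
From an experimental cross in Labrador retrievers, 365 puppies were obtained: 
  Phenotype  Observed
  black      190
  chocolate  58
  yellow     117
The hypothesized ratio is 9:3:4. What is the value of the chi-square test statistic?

10.000

Under the 9:3:4 hypothesis (Σ ratio = 16, N = 365):
  black: 365 × 9/16 = 205.3125
  chocolate: 365 × 3/16 = 68.4375
  yellow: 365 × 4/16 = 91.25
χ² = Σ (O − E)² / E
  black: (190 − 205.3125)² / 205.3125 = 1.1420
  chocolate: (58 − 68.4375)² / 68.4375 = 1.5918
  yellow: (117 − 91.25)² / 91.25 = 7.2664
χ² = 1.1420 + 1.5918 + 7.2664 = 10.0002 ≈ 10.000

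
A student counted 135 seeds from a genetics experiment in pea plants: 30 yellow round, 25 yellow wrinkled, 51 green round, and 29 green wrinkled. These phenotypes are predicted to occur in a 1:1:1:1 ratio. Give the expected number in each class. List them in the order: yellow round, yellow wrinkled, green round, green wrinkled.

33.75, 33.75, 33.75, 33.75

Total ratio parts = 4. Expected numbers out of 135:
  yellow round: 135 × 1/4 = 33.75
  yellow wrinkled: 135 × 1/4 = 33.75
  green round: 135 × 1/4 = 33.75
  green wrinkled: 135 × 1/4 = 33.75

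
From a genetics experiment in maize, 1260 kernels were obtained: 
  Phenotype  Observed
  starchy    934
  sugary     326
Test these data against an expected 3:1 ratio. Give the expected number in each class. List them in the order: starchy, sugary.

Expected counts for N = 1260 under a 3:1 ratio (total parts = 4):
  starchy: 1260 × 3/4 = 945
  sugary: 1260 × 1/4 = 315

945, 315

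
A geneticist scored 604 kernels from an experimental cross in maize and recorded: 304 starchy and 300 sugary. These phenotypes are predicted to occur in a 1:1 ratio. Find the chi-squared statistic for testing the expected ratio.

The 1:1 ratio has 2 parts, so with N = 604 the expected counts are:
  starchy: 604 × 1/2 = 302
  sugary: 604 × 1/2 = 302
χ² = Σ (O − E)² / E
  starchy: (304 − 302)² / 302 = 0.0132
  sugary: (300 − 302)² / 302 = 0.0132
χ² = 0.0132 + 0.0132 = 0.0264 ≈ 0.026

0.026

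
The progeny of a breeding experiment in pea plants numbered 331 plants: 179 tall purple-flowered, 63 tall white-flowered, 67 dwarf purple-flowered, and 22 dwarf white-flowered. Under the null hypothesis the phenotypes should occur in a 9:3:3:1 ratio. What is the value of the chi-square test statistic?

The 9:3:3:1 ratio has 16 parts, so with N = 331 the expected counts are:
  tall purple-flowered: 331 × 9/16 = 186.1875
  tall white-flowered: 331 × 3/16 = 62.0625
  dwarf purple-flowered: 331 × 3/16 = 62.0625
  dwarf white-flowered: 331 × 1/16 = 20.6875
χ² = Σ (O − E)² / E
  tall purple-flowered: (179 − 186.1875)² / 186.1875 = 0.2775
  tall white-flowered: (63 − 62.0625)² / 62.0625 = 0.0142
  dwarf purple-flowered: (67 − 62.0625)² / 62.0625 = 0.3928
  dwarf white-flowered: (22 − 20.6875)² / 20.6875 = 0.0833
χ² = 0.2775 + 0.0142 + 0.3928 + 0.0833 = 0.7678 ≈ 0.768

0.768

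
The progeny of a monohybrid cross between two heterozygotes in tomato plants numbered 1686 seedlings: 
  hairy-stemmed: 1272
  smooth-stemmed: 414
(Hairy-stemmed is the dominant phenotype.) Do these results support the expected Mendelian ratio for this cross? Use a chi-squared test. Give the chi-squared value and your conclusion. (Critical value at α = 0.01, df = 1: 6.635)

0.178; consistent

For a monohybrid cross between heterozygotes with complete dominance, the expected phenotypic ratio is 3:1.
The 3:1 ratio has 4 parts, so with N = 1686 the expected counts are:
  hairy-stemmed: 1686 × 3/4 = 1264.5
  smooth-stemmed: 1686 × 1/4 = 421.5
χ² = Σ (O − E)² / E
  hairy-stemmed: (1272 − 1264.5)² / 1264.5 = 0.0445
  smooth-stemmed: (414 − 421.5)² / 421.5 = 0.1335
χ² = 0.0445 + 0.1335 = 0.178
Degrees of freedom = 2 − 1 = 1; critical value at α = 0.01 is 6.635.
Since 0.178 < 6.635, we fail to reject the null hypothesis — the data are consistent with the 3:1 ratio.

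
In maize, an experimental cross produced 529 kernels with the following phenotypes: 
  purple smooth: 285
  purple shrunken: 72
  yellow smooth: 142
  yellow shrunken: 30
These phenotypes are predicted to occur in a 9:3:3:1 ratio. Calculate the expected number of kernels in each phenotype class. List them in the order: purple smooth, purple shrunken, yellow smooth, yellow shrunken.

297.5625, 99.1875, 99.1875, 33.0625

Expected counts for N = 529 under a 9:3:3:1 ratio (total parts = 16):
  purple smooth: 529 × 9/16 = 297.5625
  purple shrunken: 529 × 3/16 = 99.1875
  yellow smooth: 529 × 3/16 = 99.1875
  yellow shrunken: 529 × 1/16 = 33.0625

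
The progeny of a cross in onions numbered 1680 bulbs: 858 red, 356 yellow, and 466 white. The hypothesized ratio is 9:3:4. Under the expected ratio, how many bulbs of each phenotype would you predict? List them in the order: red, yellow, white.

945, 315, 420

Under the 9:3:4 hypothesis (Σ ratio = 16, N = 1680):
  red: 1680 × 9/16 = 945
  yellow: 1680 × 3/16 = 315
  white: 1680 × 4/16 = 420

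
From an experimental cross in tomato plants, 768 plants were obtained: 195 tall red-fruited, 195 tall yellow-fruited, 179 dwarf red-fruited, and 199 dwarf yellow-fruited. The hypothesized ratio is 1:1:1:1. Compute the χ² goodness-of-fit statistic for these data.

1.229

Expected counts for N = 768 under a 1:1:1:1 ratio (total parts = 4):
  tall red-fruited: 768 × 1/4 = 192
  tall yellow-fruited: 768 × 1/4 = 192
  dwarf red-fruited: 768 × 1/4 = 192
  dwarf yellow-fruited: 768 × 1/4 = 192
χ² = Σ (O − E)² / E
  tall red-fruited: (195 − 192)² / 192 = 0.0469
  tall yellow-fruited: (195 − 192)² / 192 = 0.0469
  dwarf red-fruited: (179 − 192)² / 192 = 0.8802
  dwarf yellow-fruited: (199 − 192)² / 192 = 0.2552
χ² = 0.0469 + 0.0469 + 0.8802 + 0.2552 = 1.2292 ≈ 1.229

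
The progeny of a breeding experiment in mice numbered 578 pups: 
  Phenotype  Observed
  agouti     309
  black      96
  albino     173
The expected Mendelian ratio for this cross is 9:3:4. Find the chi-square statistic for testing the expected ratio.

The 9:3:4 ratio has 16 parts, so with N = 578 the expected counts are:
  agouti: 578 × 9/16 = 325.125
  black: 578 × 3/16 = 108.375
  albino: 578 × 4/16 = 144.5
χ² = Σ (O − E)² / E
  agouti: (309 − 325.125)² / 325.125 = 0.7997
  black: (96 − 108.375)² / 108.375 = 1.4131
  albino: (173 − 144.5)² / 144.5 = 5.6211
χ² = 0.7997 + 1.4131 + 5.6211 = 7.8339 ≈ 7.834

7.834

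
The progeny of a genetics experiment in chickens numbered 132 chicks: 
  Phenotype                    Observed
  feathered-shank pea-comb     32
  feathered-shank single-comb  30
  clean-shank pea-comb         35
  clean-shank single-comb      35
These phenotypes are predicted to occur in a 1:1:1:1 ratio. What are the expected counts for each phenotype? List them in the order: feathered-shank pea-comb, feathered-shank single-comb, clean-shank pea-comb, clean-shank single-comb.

Expected counts for N = 132 under a 1:1:1:1 ratio (total parts = 4):
  feathered-shank pea-comb: 132 × 1/4 = 33
  feathered-shank single-comb: 132 × 1/4 = 33
  clean-shank pea-comb: 132 × 1/4 = 33
  clean-shank single-comb: 132 × 1/4 = 33

33, 33, 33, 33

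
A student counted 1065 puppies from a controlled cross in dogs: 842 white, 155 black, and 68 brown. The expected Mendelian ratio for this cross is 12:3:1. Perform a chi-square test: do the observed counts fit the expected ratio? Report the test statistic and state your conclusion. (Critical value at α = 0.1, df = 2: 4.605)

12.373; not consistent

Expected counts for N = 1065 under a 12:3:1 ratio (total parts = 16):
  white: 1065 × 12/16 = 798.75
  black: 1065 × 3/16 = 199.6875
  brown: 1065 × 1/16 = 66.5625
χ² = Σ (O − E)² / E
  white: (842 − 798.75)² / 798.75 = 2.3419
  black: (155 − 199.6875)² / 199.6875 = 10.0005
  brown: (68 − 66.5625)² / 66.5625 = 0.0310
χ² = 2.3419 + 10.0005 + 0.0310 = 12.3734 ≈ 12.373
Degrees of freedom = 3 − 1 = 2; critical value at α = 0.1 is 4.605.
Since 12.373 > 4.605, we reject the null hypothesis — the data do not fit the 12:3:1 ratio.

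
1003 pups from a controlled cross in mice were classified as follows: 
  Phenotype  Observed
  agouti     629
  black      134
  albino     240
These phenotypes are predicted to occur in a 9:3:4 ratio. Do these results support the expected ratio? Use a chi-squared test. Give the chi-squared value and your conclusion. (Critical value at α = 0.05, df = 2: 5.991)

Expected counts for N = 1003 under a 9:3:4 ratio (total parts = 16):
  agouti: 1003 × 9/16 = 564.1875
  black: 1003 × 3/16 = 188.0625
  albino: 1003 × 4/16 = 250.75
χ² = Σ (O − E)² / E
  agouti: (629 − 564.1875)² / 564.1875 = 7.4455
  black: (134 − 188.0625)² / 188.0625 = 15.5414
  albino: (240 − 250.75)² / 250.75 = 0.4609
χ² = 7.4455 + 15.5414 + 0.4609 = 23.4478 ≈ 23.448
Degrees of freedom = 3 − 1 = 2; critical value at α = 0.05 is 5.991.
Since 23.448 > 5.991, we reject the null hypothesis — the data do not fit the 9:3:4 ratio.

23.448; not consistent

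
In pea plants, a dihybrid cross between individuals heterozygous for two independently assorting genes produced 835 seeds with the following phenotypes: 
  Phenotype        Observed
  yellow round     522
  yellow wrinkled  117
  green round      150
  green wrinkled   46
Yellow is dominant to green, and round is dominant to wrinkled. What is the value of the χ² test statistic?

A dihybrid F₂ with independent assortment and complete dominance at both loci gives a 9:3:3:1 phenotypic ratio.
Total ratio parts = 16. Expected numbers out of 835:
  yellow round: 835 × 9/16 = 469.6875
  yellow wrinkled: 835 × 3/16 = 156.5625
  green round: 835 × 3/16 = 156.5625
  green wrinkled: 835 × 1/16 = 52.1875
χ² = Σ (O − E)² / E
  yellow round: (522 − 469.6875)² / 469.6875 = 5.8264
  yellow wrinkled: (117 − 156.5625)² / 156.5625 = 9.9972
  green round: (150 − 156.5625)² / 156.5625 = 0.2751
  green wrinkled: (46 − 52.1875)² / 52.1875 = 0.7336
χ² = 5.8264 + 9.9972 + 0.2751 + 0.7336 = 16.8323 ≈ 16.832

16.832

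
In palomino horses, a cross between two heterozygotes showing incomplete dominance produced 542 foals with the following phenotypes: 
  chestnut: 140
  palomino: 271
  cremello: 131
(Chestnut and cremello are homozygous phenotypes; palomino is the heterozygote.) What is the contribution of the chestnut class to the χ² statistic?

With incomplete dominance, a heterozygote × heterozygote cross gives a 1:2:1 phenotypic ratio.
The 1:2:1 ratio has 4 parts, so with N = 542 the expected counts are:
  chestnut: 542 × 1/4 = 135.5
  palomino: 542 × 2/4 = 271
  cremello: 542 × 1/4 = 135.5
Contribution of chestnut: (140 − 135.5)² / 135.5 = 0.1494

0.149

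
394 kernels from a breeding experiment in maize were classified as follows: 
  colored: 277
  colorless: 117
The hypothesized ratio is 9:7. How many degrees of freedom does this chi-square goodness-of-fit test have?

A goodness-of-fit test with 2 phenotype classes has df = 2 − 1 = 1.

1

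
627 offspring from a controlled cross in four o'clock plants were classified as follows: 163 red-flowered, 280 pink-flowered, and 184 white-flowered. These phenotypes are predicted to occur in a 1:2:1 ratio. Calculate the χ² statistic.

8.566

Expected counts for N = 627 under a 1:2:1 ratio (total parts = 4):
  red-flowered: 627 × 1/4 = 156.75
  pink-flowered: 627 × 2/4 = 313.5
  white-flowered: 627 × 1/4 = 156.75
χ² = Σ (O − E)² / E
  red-flowered: (163 − 156.75)² / 156.75 = 0.2492
  pink-flowered: (280 − 313.5)² / 313.5 = 3.5797
  white-flowered: (184 − 156.75)² / 156.75 = 4.7372
χ² = 0.2492 + 3.5797 + 4.7372 = 8.5661 ≈ 8.566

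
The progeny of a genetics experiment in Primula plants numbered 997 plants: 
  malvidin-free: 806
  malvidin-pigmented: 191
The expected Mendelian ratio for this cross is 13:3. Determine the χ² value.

Expected counts for N = 997 under a 13:3 ratio (total parts = 16):
  malvidin-free: 997 × 13/16 = 810.0625
  malvidin-pigmented: 997 × 3/16 = 186.9375
χ² = Σ (O − E)² / E
  malvidin-free: (806 − 810.0625)² / 810.0625 = 0.0204
  malvidin-pigmented: (191 − 186.9375)² / 186.9375 = 0.0883
χ² = 0.0204 + 0.0883 = 0.1087 ≈ 0.109

0.109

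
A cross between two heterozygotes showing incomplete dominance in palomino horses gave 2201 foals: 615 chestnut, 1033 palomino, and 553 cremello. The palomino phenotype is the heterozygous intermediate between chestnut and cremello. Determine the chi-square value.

11.773

With incomplete dominance, a heterozygote × heterozygote cross gives a 1:2:1 phenotypic ratio.
Total ratio parts = 4. Expected numbers out of 2201:
  chestnut: 2201 × 1/4 = 550.25
  palomino: 2201 × 2/4 = 1100.5
  cremello: 2201 × 1/4 = 550.25
χ² = Σ (O − E)² / E
  chestnut: (615 − 550.25)² / 550.25 = 7.6194
  palomino: (1033 − 1100.5)² / 1100.5 = 4.1402
  cremello: (553 − 550.25)² / 550.25 = 0.0137
χ² = 7.6194 + 4.1402 + 0.0137 = 11.7733 ≈ 11.773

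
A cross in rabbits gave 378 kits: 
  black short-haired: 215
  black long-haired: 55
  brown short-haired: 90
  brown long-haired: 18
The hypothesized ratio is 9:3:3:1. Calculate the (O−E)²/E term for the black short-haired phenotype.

The 9:3:3:1 ratio has 16 parts, so with N = 378 the expected counts are:
  black short-haired: 378 × 9/16 = 212.625
  black long-haired: 378 × 3/16 = 70.875
  brown short-haired: 378 × 3/16 = 70.875
  brown long-haired: 378 × 1/16 = 23.625
Contribution of black short-haired: (215 − 212.625)² / 212.625 = 0.0265

0.027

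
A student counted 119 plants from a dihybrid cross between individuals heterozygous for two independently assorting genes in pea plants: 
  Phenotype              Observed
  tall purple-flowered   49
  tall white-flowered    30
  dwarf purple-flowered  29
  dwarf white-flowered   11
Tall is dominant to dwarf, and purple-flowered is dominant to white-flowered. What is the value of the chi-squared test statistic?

A dihybrid F₂ with independent assortment and complete dominance at both loci gives a 9:3:3:1 phenotypic ratio.
The 9:3:3:1 ratio has 16 parts, so with N = 119 the expected counts are:
  tall purple-flowered: 119 × 9/16 = 66.9375
  tall white-flowered: 119 × 3/16 = 22.3125
  dwarf purple-flowered: 119 × 3/16 = 22.3125
  dwarf white-flowered: 119 × 1/16 = 7.4375
χ² = Σ (O − E)² / E
  tall purple-flowered: (49 − 66.9375)² / 66.9375 = 4.8068
  tall white-flowered: (30 − 22.3125)² / 22.3125 = 2.6486
  dwarf purple-flowered: (29 − 22.3125)² / 22.3125 = 2.0044
  dwarf white-flowered: (11 − 7.4375)² / 7.4375 = 1.7064
χ² = 4.8068 + 2.6486 + 2.0044 + 1.7064 = 11.1662 ≈ 11.166

11.166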